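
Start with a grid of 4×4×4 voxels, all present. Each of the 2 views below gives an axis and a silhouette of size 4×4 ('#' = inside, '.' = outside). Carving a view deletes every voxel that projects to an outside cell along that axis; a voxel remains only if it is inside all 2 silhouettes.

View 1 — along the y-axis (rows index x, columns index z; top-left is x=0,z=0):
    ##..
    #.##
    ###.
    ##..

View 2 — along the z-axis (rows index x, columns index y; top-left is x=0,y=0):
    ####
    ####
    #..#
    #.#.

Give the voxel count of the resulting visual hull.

full grid |V| = 64
step 1: project along y, AND mask (10/16) → |grid| = 40
step 2: project along z, AND mask (12/16) → |grid| = 30

remaining voxels: 30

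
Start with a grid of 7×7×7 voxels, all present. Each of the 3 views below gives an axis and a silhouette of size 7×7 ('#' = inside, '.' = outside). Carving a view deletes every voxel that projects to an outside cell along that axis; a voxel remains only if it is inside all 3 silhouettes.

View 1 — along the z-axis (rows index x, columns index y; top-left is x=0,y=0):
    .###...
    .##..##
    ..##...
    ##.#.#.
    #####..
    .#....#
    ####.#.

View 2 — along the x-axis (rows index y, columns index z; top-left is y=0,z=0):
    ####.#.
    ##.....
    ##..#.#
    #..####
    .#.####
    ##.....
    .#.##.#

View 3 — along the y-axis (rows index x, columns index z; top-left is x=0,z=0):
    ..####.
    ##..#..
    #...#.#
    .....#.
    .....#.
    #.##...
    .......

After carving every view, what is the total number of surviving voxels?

remaining voxels: 26

initial block: 7^3 = 343
V1 z: intersect with XY mask (25 set) -- 175 left
V2 x: intersect with YZ mask (27 set) -- 91 left
V3 y: intersect with XZ mask (15 set) -- 26 left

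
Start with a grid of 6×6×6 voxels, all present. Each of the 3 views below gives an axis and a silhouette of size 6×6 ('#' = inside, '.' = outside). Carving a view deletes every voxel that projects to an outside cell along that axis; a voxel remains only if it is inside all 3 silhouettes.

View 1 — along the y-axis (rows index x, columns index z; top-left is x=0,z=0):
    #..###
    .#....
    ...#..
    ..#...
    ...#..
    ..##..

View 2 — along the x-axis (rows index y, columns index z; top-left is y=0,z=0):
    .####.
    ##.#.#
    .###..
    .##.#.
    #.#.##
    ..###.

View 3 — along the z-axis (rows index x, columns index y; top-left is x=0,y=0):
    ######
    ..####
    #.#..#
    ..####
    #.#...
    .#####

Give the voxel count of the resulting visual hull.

initial block: 6^3 = 216
carve view 1 (along y, XZ-mask fill 10/36): 60 voxels remain
carve view 2 (along x, YZ-mask fill 21/36): 38 voxels remain
carve view 3 (along z, XY-mask fill 24/36): 30 voxels remain

30 voxels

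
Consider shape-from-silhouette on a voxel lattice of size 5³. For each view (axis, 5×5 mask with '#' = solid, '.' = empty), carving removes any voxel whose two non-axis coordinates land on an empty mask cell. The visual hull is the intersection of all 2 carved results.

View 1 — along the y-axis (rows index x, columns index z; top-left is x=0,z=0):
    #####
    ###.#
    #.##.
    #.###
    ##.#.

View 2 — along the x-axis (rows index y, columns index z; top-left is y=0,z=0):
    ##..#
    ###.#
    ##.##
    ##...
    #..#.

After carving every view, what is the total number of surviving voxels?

|visual hull| = 58

full grid |V| = 125
V1 y: intersect with XZ mask (19 set) -- 95 left
V2 x: intersect with YZ mask (15 set) -- 58 left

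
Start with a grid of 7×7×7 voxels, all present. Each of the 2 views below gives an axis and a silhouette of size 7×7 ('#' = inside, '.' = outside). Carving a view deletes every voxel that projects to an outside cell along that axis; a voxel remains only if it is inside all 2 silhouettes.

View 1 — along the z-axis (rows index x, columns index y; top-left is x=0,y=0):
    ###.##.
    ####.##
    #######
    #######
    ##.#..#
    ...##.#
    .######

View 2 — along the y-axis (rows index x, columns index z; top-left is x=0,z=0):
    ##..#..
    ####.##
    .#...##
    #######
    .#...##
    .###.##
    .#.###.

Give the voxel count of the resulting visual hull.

remaining voxels: 172

before carving: 343 voxels (7×7×7)
  1. axis=2 (XY plane), |mask|=38  ⇒  voxels=266
  2. axis=1 (XZ plane), |mask|=31  ⇒  voxels=172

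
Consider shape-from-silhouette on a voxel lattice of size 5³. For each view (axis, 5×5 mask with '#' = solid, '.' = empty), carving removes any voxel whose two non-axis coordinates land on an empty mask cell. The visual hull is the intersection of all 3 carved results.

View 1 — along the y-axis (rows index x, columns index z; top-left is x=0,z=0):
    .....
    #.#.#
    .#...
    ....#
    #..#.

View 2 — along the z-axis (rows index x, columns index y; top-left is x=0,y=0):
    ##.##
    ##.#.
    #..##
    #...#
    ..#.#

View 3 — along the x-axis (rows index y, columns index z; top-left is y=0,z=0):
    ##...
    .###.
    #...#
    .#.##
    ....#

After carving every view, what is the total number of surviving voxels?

remaining voxels: 7

start: 5×5×5 = 125 voxels
carve view 1 (along y, XZ-mask fill 7/25): 35 voxels remain
carve view 2 (along z, XY-mask fill 14/25): 18 voxels remain
carve view 3 (along x, YZ-mask fill 11/25): 7 voxels remain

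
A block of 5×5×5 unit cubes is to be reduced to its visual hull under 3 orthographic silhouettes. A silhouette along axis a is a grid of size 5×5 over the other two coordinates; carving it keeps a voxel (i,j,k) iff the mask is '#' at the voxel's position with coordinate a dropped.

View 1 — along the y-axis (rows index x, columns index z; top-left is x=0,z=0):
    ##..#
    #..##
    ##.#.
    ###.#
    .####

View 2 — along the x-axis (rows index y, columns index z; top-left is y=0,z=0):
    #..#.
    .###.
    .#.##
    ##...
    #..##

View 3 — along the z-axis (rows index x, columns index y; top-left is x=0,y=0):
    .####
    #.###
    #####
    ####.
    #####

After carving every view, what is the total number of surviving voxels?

remaining voxels: 42

full grid |V| = 125
[1] y-view keeps 17 columns → grid now 85
[2] x-view keeps 13 columns → grid now 46
[3] z-view keeps 22 columns → grid now 42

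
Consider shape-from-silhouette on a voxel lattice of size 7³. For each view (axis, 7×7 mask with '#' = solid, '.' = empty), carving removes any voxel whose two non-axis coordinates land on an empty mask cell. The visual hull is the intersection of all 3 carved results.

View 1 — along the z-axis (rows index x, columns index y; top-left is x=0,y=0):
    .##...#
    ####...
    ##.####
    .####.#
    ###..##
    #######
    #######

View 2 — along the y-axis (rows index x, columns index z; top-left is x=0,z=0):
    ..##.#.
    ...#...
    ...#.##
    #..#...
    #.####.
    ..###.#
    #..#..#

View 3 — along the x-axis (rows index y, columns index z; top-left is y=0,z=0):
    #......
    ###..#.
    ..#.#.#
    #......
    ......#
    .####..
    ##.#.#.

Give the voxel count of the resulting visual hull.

full grid |V| = 343
  1. axis=2 (XY plane), |mask|=37  ⇒  voxels=259
  2. axis=1 (XZ plane), |mask|=21  ⇒  voxels=115
  3. axis=0 (YZ plane), |mask|=18  ⇒  voxels=43

voxel count = 43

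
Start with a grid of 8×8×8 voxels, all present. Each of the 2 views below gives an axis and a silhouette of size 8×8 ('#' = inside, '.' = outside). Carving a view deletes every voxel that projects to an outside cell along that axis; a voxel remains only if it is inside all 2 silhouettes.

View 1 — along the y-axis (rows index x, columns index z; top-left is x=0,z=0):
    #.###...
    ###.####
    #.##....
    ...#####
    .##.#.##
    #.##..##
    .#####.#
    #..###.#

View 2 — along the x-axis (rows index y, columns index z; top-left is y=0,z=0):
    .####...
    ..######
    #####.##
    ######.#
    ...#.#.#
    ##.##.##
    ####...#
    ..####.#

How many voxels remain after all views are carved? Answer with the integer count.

before carving: 512 voxels (8×8×8)
carve view 1 (along y, XZ-mask fill 40/64): 320 voxels remain
carve view 2 (along x, YZ-mask fill 43/64): 225 voxels remain

225 voxels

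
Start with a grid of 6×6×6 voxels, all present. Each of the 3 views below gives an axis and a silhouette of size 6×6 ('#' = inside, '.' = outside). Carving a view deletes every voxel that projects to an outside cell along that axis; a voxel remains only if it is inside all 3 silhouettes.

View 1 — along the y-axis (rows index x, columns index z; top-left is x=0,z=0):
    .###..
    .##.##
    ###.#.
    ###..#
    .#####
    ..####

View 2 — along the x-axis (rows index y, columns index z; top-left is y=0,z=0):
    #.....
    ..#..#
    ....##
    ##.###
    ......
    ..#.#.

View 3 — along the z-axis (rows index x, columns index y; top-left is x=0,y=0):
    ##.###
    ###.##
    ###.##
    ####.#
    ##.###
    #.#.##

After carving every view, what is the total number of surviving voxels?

full grid |V| = 216
carve view 1 (along y, XZ-mask fill 24/36): 144 voxels remain
carve view 2 (along x, YZ-mask fill 12/36): 48 voxels remain
carve view 3 (along z, XY-mask fill 29/36): 35 voxels remain

remaining voxels: 35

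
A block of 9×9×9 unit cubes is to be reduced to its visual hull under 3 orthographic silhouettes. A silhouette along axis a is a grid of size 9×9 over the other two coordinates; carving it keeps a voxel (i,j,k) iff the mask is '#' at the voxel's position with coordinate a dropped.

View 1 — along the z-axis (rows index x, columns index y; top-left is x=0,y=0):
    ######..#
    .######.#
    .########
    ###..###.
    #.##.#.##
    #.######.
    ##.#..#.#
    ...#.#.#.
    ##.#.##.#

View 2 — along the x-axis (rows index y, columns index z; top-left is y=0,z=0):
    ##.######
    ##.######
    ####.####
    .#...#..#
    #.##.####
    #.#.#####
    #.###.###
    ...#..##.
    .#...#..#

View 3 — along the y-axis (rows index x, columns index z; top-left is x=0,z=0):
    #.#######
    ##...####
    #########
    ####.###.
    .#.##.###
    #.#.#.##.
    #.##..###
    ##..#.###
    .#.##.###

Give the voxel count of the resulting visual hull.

remaining voxels: 247

initial block: 9^3 = 729
[1] z-view keeps 55 columns → grid now 495
[2] x-view keeps 54 columns → grid now 327
[3] y-view keeps 59 columns → grid now 247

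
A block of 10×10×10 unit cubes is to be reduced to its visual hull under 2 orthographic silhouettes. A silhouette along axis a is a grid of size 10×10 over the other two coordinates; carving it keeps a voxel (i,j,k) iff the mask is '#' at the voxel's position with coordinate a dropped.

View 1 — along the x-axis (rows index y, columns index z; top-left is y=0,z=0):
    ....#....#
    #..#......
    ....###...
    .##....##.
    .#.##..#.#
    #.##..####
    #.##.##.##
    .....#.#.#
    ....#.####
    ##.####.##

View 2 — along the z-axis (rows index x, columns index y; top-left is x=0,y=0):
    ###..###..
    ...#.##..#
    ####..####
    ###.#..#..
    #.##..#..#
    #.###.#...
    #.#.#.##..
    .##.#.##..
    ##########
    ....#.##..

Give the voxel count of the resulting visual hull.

initial block: 10^3 = 1000
after view 1 [x-axis, 46 of 100 cells solid] → remaining = 460
after view 2 [z-axis, 56 of 100 cells solid] → remaining = 245

|visual hull| = 245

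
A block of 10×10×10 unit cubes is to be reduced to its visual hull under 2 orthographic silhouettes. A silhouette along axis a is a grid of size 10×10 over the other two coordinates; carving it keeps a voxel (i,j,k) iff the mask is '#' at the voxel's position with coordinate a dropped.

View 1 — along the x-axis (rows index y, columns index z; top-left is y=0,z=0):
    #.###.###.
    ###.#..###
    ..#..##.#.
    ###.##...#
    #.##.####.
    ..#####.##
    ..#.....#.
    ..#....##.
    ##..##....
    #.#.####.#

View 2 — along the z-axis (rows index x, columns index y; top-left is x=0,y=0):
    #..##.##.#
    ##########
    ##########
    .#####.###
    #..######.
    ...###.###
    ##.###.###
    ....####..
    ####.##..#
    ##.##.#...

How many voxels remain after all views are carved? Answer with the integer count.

full grid |V| = 1000
V1 x: intersect with YZ mask (54 set) -- 540 left
V2 z: intersect with XY mask (71 set) -- 391 left

voxel count = 391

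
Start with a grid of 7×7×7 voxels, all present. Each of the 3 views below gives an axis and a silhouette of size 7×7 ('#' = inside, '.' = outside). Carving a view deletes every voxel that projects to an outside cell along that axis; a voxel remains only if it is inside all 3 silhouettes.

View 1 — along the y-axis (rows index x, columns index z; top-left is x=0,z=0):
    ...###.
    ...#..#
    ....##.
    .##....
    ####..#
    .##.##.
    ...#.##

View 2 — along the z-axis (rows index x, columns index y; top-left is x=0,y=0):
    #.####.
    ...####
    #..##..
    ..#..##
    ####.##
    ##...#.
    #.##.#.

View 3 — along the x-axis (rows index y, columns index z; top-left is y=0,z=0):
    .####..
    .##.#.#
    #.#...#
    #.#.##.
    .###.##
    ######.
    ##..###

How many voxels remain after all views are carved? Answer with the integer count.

full grid |V| = 343
  1. axis=1 (XZ plane), |mask|=21  ⇒  voxels=147
  2. axis=2 (XY plane), |mask|=28  ⇒  voxels=89
  3. axis=0 (YZ plane), |mask|=31  ⇒  voxels=54

54 voxels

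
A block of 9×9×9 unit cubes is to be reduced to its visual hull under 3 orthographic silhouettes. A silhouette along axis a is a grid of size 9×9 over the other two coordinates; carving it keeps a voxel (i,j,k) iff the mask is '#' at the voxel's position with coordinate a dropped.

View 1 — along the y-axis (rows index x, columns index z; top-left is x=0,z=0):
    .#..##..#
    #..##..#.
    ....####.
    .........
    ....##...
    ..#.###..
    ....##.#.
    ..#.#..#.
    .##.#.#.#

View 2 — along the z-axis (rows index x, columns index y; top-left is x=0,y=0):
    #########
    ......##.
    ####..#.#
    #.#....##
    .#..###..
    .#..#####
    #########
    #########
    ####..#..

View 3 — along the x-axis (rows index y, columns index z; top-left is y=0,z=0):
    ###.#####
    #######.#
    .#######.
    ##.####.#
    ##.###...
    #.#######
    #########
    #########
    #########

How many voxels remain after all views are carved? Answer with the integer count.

remaining voxels: 162

start: 9×9×9 = 729 voxels
  1. axis=1 (XZ plane), |mask|=29  ⇒  voxels=261
  2. axis=2 (XY plane), |mask|=54  ⇒  voxels=179
  3. axis=0 (YZ plane), |mask|=70  ⇒  voxels=162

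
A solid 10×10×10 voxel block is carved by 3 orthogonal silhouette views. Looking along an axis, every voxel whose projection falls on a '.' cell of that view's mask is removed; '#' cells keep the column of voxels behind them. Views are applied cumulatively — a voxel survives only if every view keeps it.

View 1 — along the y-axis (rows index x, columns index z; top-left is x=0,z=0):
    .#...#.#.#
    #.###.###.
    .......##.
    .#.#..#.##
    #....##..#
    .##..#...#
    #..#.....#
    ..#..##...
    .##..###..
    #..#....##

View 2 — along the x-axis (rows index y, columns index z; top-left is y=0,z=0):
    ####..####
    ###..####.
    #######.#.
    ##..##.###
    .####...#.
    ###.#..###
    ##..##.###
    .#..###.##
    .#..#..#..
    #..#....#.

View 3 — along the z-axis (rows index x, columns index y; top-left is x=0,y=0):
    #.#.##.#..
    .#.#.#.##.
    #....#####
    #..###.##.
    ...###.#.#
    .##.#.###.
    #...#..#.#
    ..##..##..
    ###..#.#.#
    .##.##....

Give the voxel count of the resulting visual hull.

remaining voxels: 126

before carving: 1000 voxels (10×10×10)
step 1: project along y, AND mask (41/100) → |grid| = 410
step 2: project along x, AND mask (61/100) → |grid| = 242
step 3: project along z, AND mask (51/100) → |grid| = 126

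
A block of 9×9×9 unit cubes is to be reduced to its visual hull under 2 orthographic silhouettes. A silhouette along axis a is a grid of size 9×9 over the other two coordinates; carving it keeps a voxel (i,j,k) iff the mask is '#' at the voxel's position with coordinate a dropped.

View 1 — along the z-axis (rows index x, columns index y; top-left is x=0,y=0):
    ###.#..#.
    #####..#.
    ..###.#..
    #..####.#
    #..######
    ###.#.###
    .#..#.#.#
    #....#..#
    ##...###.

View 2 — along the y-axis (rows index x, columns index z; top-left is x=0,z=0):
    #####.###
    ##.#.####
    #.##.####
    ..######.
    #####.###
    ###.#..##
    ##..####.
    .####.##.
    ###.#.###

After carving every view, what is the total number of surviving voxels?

initial block: 9^3 = 729
[1] z-view keeps 47 columns → grid now 423
[2] y-view keeps 61 columns → grid now 321

321 voxels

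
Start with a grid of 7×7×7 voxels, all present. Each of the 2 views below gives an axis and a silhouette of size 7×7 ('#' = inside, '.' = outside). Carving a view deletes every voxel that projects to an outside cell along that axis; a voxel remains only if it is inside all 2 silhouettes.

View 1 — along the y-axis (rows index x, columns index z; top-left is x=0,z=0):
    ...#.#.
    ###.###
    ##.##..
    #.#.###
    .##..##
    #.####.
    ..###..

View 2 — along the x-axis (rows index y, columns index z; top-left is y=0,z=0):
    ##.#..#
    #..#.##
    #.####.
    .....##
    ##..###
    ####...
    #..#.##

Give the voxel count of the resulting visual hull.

|visual hull| = 113

start: 7×7×7 = 343 voxels
carve view 1 (along y, XZ-mask fill 29/49): 203 voxels remain
carve view 2 (along x, YZ-mask fill 28/49): 113 voxels remain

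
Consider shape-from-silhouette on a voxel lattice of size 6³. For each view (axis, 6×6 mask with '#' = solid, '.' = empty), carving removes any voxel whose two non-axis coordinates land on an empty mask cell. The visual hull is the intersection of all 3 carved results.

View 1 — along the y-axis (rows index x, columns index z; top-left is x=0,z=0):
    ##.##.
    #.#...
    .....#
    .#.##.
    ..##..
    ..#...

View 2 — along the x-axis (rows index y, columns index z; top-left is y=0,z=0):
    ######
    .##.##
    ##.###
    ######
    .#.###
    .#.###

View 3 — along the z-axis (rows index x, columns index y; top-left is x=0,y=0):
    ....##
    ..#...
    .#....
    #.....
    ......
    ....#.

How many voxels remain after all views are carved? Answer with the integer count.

|visual hull| = 11

before carving: 216 voxels (6×6×6)
carve view 1 (along y, XZ-mask fill 13/36): 78 voxels remain
carve view 2 (along x, YZ-mask fill 29/36): 60 voxels remain
carve view 3 (along z, XY-mask fill 6/36): 11 voxels remain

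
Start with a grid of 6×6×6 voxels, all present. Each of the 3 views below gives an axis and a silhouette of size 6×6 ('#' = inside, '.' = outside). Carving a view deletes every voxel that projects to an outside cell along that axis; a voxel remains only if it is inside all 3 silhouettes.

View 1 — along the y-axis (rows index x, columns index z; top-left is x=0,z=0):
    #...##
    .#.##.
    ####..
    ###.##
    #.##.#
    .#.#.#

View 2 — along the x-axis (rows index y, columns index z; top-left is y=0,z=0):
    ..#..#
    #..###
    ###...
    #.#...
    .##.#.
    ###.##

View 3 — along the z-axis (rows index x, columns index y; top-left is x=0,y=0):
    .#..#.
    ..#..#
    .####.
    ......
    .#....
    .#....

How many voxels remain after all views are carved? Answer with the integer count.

initial block: 6^3 = 216
V1 y: intersect with XZ mask (22 set) -- 132 left
V2 x: intersect with YZ mask (19 set) -- 68 left
V3 z: intersect with XY mask (10 set) -- 21 left

|visual hull| = 21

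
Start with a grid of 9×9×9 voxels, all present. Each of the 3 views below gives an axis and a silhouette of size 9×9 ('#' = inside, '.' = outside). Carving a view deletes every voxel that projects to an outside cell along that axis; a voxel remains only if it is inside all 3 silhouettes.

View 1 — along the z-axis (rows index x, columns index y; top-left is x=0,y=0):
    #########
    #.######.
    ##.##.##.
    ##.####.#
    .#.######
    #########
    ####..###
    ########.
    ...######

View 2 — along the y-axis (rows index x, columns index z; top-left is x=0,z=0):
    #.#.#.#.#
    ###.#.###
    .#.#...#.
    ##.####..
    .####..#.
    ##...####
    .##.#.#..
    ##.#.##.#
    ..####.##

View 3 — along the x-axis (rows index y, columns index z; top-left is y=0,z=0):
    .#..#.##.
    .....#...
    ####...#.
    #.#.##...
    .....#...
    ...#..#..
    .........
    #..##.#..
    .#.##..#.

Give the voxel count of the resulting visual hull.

start: 9×9×9 = 729 voxels
V1 z: intersect with XY mask (66 set) -- 594 left
V2 y: intersect with XZ mask (48 set) -- 355 left
V3 x: intersect with YZ mask (25 set) -- 102 left

102 voxels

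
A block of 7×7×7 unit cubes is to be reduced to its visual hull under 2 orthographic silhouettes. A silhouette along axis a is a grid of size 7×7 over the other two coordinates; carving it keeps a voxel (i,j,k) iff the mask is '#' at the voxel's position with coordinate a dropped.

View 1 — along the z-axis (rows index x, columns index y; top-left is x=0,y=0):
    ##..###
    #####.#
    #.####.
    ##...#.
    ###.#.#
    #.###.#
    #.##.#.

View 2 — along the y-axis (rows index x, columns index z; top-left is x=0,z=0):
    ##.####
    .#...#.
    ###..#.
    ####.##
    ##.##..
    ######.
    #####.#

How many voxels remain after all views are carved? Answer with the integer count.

remaining voxels: 154

initial block: 7^3 = 343
after view 1 [z-axis, 33 of 49 cells solid] → remaining = 231
after view 2 [y-axis, 34 of 49 cells solid] → remaining = 154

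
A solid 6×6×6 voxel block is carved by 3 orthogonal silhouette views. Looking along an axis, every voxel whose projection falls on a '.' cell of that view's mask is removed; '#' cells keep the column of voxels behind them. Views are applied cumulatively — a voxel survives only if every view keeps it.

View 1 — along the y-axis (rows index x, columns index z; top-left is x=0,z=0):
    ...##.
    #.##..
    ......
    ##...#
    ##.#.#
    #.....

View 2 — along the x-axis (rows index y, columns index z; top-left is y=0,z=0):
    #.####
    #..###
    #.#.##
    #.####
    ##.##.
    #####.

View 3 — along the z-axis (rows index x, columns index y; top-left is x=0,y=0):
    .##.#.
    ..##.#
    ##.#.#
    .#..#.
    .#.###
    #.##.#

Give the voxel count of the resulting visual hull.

remaining voxels: 33

full grid |V| = 216
step 1: project along y, AND mask (13/36) → |grid| = 78
step 2: project along x, AND mask (27/36) → |grid| = 61
step 3: project along z, AND mask (20/36) → |grid| = 33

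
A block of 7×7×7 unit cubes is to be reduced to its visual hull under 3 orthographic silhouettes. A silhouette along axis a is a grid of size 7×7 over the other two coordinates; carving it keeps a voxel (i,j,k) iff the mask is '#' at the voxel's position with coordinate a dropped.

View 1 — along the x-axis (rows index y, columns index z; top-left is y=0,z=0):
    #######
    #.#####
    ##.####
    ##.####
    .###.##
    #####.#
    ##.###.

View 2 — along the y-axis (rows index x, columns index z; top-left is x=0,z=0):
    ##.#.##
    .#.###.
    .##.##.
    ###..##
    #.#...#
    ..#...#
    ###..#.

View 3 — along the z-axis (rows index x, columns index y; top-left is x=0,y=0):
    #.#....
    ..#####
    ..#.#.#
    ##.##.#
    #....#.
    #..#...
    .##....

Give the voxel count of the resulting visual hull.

full grid |V| = 343
[1] x-view keeps 41 columns → grid now 287
[2] y-view keeps 27 columns → grid now 154
[3] z-view keeps 21 columns → grid now 72

|visual hull| = 72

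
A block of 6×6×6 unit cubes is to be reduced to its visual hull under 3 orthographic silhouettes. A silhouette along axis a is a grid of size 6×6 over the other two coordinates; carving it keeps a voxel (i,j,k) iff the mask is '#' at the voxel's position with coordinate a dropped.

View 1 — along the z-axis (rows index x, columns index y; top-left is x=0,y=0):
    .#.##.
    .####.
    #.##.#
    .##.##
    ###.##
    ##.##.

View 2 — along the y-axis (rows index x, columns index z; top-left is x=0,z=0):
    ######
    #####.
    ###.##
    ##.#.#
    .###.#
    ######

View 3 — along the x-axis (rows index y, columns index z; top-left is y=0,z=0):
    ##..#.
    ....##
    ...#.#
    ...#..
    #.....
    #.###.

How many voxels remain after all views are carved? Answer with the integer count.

34 voxels

before carving: 216 voxels (6×6×6)
V1 z: intersect with XY mask (24 set) -- 144 left
V2 y: intersect with XZ mask (30 set) -- 118 left
V3 x: intersect with YZ mask (13 set) -- 34 left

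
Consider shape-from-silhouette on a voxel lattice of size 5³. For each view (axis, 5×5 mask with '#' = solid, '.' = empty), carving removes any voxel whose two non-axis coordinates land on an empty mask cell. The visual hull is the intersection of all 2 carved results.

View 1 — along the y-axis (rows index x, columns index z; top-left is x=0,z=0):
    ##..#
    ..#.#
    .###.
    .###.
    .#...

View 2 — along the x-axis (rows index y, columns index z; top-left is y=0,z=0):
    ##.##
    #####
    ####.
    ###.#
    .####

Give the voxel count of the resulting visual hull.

full grid |V| = 125
  1. axis=1 (XZ plane), |mask|=12  ⇒  voxels=60
  2. axis=0 (YZ plane), |mask|=21  ⇒  voxels=52

52 voxels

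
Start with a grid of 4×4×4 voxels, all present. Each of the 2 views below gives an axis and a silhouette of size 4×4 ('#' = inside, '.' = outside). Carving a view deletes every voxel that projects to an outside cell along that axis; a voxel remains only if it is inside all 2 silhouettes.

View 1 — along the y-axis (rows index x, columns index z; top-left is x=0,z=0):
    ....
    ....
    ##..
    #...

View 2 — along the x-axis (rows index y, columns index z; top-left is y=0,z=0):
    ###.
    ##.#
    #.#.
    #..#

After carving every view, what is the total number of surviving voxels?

initial block: 4^3 = 64
V1 y: intersect with XZ mask (3 set) -- 12 left
V2 x: intersect with YZ mask (10 set) -- 10 left

voxel count = 10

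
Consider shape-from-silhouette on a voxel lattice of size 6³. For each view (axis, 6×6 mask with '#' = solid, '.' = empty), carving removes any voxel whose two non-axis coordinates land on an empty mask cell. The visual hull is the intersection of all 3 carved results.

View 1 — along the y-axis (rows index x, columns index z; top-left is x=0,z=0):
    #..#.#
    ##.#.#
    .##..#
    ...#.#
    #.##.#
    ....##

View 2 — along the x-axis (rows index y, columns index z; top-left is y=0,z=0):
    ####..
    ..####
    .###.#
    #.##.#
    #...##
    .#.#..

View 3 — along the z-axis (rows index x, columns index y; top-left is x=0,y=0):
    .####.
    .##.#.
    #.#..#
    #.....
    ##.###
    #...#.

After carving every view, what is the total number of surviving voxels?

full grid |V| = 216
  1. axis=1 (XZ plane), |mask|=18  ⇒  voxels=108
  2. axis=0 (YZ plane), |mask|=21  ⇒  voxels=69
  3. axis=2 (XY plane), |mask|=18  ⇒  voxels=38

38 voxels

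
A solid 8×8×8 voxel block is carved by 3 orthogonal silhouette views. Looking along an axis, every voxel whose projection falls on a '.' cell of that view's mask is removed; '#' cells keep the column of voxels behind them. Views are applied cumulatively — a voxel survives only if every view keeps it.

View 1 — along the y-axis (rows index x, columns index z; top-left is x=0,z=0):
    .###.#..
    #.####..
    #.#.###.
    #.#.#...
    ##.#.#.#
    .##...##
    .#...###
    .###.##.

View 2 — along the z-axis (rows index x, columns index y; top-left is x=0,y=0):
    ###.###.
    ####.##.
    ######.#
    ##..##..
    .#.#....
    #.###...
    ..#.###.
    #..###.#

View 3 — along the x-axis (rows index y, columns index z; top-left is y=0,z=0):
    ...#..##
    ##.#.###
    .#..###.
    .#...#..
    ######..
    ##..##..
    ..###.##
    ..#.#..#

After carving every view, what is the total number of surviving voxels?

start: 8×8×8 = 512 voxels
  1. axis=1 (XZ plane), |mask|=35  ⇒  voxels=280
  2. axis=2 (XY plane), |mask|=38  ⇒  voxels=168
  3. axis=0 (YZ plane), |mask|=33  ⇒  voxels=84

voxel count = 84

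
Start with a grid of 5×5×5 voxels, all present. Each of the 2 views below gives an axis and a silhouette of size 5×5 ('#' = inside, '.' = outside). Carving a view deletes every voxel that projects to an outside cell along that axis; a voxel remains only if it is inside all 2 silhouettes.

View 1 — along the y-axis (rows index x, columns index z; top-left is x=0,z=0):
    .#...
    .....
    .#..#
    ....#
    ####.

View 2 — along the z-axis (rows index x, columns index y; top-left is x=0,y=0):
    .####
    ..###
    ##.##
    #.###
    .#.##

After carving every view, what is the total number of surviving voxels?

start: 5×5×5 = 125 voxels
V1 y: intersect with XZ mask (8 set) -- 40 left
V2 z: intersect with XY mask (18 set) -- 28 left

remaining voxels: 28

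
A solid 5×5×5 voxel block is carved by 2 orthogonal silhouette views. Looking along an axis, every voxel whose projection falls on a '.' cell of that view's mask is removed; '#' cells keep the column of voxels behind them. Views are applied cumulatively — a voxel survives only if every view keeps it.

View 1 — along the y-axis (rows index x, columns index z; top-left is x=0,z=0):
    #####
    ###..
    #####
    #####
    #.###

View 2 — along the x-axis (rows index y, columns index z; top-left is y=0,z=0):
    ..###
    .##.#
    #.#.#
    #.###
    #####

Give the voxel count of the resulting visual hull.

before carving: 125 voxels (5×5×5)
after view 1 [y-axis, 22 of 25 cells solid] → remaining = 110
after view 2 [x-axis, 18 of 25 cells solid] → remaining = 80

80 voxels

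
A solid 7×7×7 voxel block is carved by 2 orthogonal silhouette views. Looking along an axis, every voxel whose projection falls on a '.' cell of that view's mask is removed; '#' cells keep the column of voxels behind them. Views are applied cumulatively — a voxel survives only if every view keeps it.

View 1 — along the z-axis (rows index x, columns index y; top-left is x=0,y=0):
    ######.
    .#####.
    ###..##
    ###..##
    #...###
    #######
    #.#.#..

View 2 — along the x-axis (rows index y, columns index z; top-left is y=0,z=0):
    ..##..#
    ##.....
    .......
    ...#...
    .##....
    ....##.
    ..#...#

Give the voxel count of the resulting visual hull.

initial block: 7^3 = 343
[1] z-view keeps 35 columns → grid now 245
[2] x-view keeps 12 columns → grid now 61

|visual hull| = 61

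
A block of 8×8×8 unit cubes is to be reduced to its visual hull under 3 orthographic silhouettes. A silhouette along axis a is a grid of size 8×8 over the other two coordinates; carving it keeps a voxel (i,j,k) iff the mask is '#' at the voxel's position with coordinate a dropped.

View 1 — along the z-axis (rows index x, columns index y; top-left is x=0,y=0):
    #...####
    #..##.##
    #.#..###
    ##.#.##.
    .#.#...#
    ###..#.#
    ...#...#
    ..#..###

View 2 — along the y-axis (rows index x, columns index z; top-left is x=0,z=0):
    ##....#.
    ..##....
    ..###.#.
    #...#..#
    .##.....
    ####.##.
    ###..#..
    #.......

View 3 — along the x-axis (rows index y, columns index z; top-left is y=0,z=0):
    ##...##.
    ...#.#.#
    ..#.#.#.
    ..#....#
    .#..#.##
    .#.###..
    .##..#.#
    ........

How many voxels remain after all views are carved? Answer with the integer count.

start: 8×8×8 = 512 voxels
  1. axis=2 (XY plane), |mask|=34  ⇒  voxels=272
  2. axis=1 (XZ plane), |mask|=25  ⇒  voxels=108
  3. axis=0 (YZ plane), |mask|=24  ⇒  voxels=34

voxel count = 34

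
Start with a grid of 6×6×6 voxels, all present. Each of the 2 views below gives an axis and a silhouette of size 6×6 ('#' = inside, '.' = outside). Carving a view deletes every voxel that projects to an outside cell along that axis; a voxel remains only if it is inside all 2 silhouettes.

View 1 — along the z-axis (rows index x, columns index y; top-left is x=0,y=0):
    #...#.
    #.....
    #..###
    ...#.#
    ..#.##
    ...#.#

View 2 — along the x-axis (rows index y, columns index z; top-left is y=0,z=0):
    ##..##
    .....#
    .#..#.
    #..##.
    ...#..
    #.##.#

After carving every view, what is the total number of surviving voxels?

remaining voxels: 42

start: 6×6×6 = 216 voxels
V1 z: intersect with XY mask (14 set) -- 84 left
V2 x: intersect with YZ mask (15 set) -- 42 left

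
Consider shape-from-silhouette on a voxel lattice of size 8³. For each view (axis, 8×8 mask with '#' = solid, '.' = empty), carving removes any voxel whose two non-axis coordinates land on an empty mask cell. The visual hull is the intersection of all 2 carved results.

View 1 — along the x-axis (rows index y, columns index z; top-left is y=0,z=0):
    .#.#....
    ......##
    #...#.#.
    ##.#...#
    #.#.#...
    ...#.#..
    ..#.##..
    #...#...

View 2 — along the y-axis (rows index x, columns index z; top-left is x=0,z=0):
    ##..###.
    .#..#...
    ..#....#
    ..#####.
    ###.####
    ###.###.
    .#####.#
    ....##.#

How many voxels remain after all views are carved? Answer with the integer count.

voxel count = 94

start: 8×8×8 = 512 voxels
carve view 1 (along x, YZ-mask fill 21/64): 168 voxels remain
carve view 2 (along y, XZ-mask fill 36/64): 94 voxels remain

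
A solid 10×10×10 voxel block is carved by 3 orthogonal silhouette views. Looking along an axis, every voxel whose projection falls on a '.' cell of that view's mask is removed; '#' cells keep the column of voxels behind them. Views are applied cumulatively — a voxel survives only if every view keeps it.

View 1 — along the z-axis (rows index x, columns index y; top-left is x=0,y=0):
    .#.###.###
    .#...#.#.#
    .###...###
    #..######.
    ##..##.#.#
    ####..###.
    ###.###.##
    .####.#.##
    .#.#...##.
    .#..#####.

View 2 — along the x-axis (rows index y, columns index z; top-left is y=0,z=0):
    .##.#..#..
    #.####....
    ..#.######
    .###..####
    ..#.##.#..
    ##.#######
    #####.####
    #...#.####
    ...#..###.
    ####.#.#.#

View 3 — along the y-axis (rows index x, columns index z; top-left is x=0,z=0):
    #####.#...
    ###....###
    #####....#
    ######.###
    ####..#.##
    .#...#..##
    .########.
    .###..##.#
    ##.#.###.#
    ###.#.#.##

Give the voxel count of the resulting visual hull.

before carving: 1000 voxels (10×10×10)
step 1: project along z, AND mask (62/100) → |grid| = 620
step 2: project along x, AND mask (62/100) → |grid| = 376
step 3: project along y, AND mask (66/100) → |grid| = 242

remaining voxels: 242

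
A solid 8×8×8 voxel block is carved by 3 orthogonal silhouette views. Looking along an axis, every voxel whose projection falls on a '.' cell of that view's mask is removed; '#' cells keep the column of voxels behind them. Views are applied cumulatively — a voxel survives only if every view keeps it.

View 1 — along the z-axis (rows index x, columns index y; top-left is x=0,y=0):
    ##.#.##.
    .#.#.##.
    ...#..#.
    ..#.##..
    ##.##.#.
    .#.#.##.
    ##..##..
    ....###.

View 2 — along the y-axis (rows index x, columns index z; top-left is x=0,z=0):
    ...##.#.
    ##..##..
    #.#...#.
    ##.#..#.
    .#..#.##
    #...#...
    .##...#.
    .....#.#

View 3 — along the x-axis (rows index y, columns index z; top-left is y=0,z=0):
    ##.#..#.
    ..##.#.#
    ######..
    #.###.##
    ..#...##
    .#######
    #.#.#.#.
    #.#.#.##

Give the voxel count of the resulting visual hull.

full grid |V| = 512
V1 z: intersect with XY mask (30 set) -- 240 left
V2 y: intersect with XZ mask (25 set) -- 95 left
V3 x: intersect with YZ mask (39 set) -- 58 left

|visual hull| = 58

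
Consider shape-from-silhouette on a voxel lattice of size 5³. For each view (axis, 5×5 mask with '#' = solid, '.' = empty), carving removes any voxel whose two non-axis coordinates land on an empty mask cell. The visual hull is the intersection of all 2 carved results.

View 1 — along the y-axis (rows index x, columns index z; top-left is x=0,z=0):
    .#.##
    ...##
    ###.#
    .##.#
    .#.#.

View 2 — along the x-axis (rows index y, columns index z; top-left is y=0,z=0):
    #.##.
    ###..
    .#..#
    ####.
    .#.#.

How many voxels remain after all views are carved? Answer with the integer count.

|visual hull| = 38

start: 5×5×5 = 125 voxels
step 1: project along y, AND mask (14/25) → |grid| = 70
step 2: project along x, AND mask (14/25) → |grid| = 38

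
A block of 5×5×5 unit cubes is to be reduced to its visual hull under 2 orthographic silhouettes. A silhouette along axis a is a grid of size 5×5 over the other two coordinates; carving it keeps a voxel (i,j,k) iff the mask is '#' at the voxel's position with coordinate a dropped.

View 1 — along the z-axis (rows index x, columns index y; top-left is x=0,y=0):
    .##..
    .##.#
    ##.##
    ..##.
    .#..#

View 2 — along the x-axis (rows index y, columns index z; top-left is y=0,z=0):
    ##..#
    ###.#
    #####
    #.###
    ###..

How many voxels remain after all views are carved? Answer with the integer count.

remaining voxels: 51

start: 5×5×5 = 125 voxels
carve view 1 (along z, XY-mask fill 13/25): 65 voxels remain
carve view 2 (along x, YZ-mask fill 19/25): 51 voxels remain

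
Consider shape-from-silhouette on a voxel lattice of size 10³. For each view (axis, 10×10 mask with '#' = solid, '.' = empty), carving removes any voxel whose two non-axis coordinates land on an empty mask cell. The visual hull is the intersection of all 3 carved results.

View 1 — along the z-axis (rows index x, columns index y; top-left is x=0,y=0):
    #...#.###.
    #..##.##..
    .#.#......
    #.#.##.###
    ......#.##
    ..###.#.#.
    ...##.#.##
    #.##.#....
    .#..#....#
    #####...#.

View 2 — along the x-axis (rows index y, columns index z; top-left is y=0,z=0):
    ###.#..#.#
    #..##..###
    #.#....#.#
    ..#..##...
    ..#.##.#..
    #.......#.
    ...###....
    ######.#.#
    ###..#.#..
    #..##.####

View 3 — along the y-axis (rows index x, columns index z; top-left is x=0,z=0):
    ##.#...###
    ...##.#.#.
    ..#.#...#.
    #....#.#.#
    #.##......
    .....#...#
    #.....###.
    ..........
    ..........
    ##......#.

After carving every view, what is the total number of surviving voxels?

voxel count = 68

start: 10×10×10 = 1000 voxels
  1. axis=2 (XY plane), |mask|=45  ⇒  voxels=450
  2. axis=0 (YZ plane), |mask|=48  ⇒  voxels=211
  3. axis=1 (XZ plane), |mask|=29  ⇒  voxels=68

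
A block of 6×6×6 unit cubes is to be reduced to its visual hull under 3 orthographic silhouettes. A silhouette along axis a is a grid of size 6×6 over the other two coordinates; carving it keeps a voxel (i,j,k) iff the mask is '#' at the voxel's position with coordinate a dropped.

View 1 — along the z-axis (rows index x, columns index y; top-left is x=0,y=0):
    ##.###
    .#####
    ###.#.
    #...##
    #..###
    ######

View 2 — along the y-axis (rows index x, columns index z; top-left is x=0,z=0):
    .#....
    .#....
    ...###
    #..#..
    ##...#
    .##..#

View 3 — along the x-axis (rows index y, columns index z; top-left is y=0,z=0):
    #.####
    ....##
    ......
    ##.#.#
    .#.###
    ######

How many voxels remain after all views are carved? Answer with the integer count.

|visual hull| = 39

before carving: 216 voxels (6×6×6)
carve view 1 (along z, XY-mask fill 27/36): 162 voxels remain
carve view 2 (along y, XZ-mask fill 13/36): 58 voxels remain
carve view 3 (along x, YZ-mask fill 21/36): 39 voxels remain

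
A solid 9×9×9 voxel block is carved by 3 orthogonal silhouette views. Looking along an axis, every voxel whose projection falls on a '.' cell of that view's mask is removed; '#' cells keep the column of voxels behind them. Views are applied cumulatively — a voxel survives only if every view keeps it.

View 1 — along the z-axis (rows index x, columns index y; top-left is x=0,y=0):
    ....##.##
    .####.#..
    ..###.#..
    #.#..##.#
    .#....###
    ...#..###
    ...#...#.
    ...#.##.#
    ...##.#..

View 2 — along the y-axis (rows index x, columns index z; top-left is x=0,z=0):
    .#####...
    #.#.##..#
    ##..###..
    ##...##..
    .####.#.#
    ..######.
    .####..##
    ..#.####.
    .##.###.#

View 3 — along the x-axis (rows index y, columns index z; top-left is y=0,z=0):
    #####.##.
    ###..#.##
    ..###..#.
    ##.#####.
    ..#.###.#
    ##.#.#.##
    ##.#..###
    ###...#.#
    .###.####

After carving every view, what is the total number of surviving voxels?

|visual hull| = 113

initial block: 9^3 = 729
carve view 1 (along z, XY-mask fill 35/81): 315 voxels remain
carve view 2 (along y, XZ-mask fill 48/81): 183 voxels remain
carve view 3 (along x, YZ-mask fill 53/81): 113 voxels remain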